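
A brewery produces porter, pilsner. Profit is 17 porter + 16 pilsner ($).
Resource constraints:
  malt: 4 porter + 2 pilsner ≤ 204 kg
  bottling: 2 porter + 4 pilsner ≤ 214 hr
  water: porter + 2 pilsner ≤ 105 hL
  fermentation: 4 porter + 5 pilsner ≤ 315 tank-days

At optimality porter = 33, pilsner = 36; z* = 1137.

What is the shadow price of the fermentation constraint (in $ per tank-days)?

Binding: malt and water. Non-binding: bottling (4 unused), fermentation (3 unused).
Since bottling, fermentation are not tight, their duals are 0.
The binding rows give the dual system: 4·y_malt + 1·y_water = 17 and 2·y_malt + 2·y_water = 16.
→ y_malt = 3 and y_water = 5.
Shadow price of fermentation = 0.

0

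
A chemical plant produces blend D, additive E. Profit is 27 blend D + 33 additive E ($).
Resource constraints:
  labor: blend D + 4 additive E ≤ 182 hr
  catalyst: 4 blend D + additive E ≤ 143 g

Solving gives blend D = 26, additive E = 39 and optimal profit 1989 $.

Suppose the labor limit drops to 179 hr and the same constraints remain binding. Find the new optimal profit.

1968

At the optimum: labor uses 182 of 182 (binding); catalyst uses 143 of 143 (binding).
The binding rows give the dual system: 1·y_labor + 4·y_catalyst = 27 and 4·y_labor + 1·y_catalyst = 33.
Solving: y_labor = 7, y_catalyst = 5.
Δz = y_labor·Δb = 7 × (-3) = -21, so new z* = 1989 − 21 = 1968.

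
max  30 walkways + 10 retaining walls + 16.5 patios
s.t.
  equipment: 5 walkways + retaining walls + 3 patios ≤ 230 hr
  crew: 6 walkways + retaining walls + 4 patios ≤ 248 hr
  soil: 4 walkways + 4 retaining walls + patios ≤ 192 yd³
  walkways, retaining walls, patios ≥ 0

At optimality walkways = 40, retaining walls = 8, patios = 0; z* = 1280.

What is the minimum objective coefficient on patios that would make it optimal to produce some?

Check each constraint at x*: equipment 208/230 (slack 22); crew 248/248 (tight); soil 192/192 (tight).
Since equipment is not tight, its dual is 0.
From A_Bᵀ y = c: 6·y_crew + 4·y_soil = 30; 1·y_crew + 4·y_soil = 10.
→ y_crew = 4 and y_soil = 1.5.
patios enters the basis when its profit ≥ yᵀa₃ = 4·4 + 1.5·1 = 17.5.

17.5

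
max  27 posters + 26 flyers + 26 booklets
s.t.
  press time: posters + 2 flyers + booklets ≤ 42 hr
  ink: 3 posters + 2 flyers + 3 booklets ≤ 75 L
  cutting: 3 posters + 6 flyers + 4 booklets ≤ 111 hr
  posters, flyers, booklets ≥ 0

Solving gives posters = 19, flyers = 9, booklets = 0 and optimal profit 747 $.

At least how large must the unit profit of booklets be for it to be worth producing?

Check each constraint at x*: press time 37/42 (slack 5); ink 75/75 (tight); cutting 111/111 (tight).
By complementary slackness, y = 0 for the non-binding constraint.
The binding rows give the dual system: 3·y_ink + 3·y_cutting = 27 and 2·y_ink + 6·y_cutting = 26.
→ y_ink = 7 and y_cutting = 2.
booklets enters the basis when its profit ≥ yᵀa₃ = 7·3 + 2·4 = 29.

29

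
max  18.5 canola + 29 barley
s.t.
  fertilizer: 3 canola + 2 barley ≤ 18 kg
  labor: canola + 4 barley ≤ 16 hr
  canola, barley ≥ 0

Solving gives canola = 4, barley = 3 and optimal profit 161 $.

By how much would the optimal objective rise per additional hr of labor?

Both fertilizer and labor are binding at x*.
The binding rows give the dual system: 3·y_fertilizer + 1·y_labor = 18.5 and 2·y_fertilizer + 4·y_labor = 29.
→ y_fertilizer = 4.5 and y_labor = 5.
Shadow price of labor = 5.

5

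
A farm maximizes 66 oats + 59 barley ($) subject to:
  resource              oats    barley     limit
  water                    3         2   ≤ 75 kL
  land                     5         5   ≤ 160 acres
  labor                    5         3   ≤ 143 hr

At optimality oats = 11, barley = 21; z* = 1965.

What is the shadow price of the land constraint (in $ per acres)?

9

Check each constraint at x*: water 75/75 (tight); land 160/160 (tight); labor 118/143 (slack 25).
Slack constraints have shadow price 0 (complementary slackness).
Dual feasibility on the basic columns requires 3·y_water + 5·y_land = 66, 2·y_water + 5·y_land = 59.
Solving: y_water = 7, y_land = 9.
Shadow price of land = 9.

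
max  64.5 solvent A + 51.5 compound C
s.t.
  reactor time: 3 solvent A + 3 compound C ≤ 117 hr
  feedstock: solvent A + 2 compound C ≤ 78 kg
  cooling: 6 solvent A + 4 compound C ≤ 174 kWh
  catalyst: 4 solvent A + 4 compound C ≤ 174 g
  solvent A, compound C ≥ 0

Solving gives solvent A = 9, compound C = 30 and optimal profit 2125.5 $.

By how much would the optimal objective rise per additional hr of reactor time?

At the optimum: reactor time uses 117 of 117 (binding); feedstock uses 69 of 78 (slack = 9); cooling uses 174 of 174 (binding); catalyst uses 156 of 174 (slack = 18).
Slack constraints have shadow price 0 (complementary slackness).
From A_Bᵀ y = c: 3·y_reactor time + 6·y_cooling = 64.5; 3·y_reactor time + 4·y_cooling = 51.5.
→ y_reactor time = 8.5 and y_cooling = 6.5.
Shadow price of reactor time = 8.5.

8.5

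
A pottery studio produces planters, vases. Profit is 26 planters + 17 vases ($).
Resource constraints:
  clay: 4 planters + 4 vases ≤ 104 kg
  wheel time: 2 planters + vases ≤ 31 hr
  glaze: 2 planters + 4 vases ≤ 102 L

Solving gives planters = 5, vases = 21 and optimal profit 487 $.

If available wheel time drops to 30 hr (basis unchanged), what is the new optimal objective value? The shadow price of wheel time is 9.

Δb = -1, so new z* = 487 + (9)·(-1) = 487 − 9 = 478.

478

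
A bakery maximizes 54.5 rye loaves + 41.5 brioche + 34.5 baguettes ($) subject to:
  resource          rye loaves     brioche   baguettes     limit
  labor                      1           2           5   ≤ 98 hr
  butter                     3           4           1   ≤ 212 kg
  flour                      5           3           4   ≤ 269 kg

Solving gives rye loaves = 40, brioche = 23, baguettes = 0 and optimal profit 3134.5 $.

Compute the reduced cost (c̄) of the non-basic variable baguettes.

At the optimum: labor uses 86 of 98 (slack = 12); butter uses 212 of 212 (binding); flour uses 269 of 269 (binding).
Slack constraints have shadow price 0 (complementary slackness).
The binding rows give the dual system: 3·y_butter + 5·y_flour = 54.5 and 4·y_butter + 3·y_flour = 41.5.
→ y_butter = 4 and y_flour = 8.5.
Reduced cost of baguettes: c₃ − yᵀa₃ = 34.5 − (4·1 + 8.5·4) = 34.5 − 38 = -3.5.

-3.5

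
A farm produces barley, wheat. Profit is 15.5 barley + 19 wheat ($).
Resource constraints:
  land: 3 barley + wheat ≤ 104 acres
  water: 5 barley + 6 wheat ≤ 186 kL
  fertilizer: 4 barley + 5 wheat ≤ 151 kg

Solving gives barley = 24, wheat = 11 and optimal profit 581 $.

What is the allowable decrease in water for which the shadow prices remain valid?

4.8

Binding constraints: water, fertilizer. The basis is B = [[5,6],[4,5]] with det 1.
Per unit decrease in water, x* moves by d = (-5, 4).
The basis stays optimal until barley reaches 0; allowable decrease = 4.8 kL.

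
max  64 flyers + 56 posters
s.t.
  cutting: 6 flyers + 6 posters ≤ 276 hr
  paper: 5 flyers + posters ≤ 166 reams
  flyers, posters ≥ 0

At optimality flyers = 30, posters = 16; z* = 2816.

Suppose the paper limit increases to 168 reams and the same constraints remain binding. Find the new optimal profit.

2820

Check each constraint at x*: cutting 276/276 (tight); paper 166/166 (tight).
From A_Bᵀ y = c: 6·y_cutting + 5·y_paper = 64; 6·y_cutting + 1·y_paper = 56.
→ y_cutting = 9 and y_paper = 2.
Δz = y_paper·Δb = 2 × (2) = 4, so new z* = 2816 + 4 = 2820.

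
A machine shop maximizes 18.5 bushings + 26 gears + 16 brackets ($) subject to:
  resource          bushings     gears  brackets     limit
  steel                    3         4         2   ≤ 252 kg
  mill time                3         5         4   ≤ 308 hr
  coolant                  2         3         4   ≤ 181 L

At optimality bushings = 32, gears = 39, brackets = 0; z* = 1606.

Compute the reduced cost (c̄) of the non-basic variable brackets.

-7

At the optimum: steel uses 252 of 252 (binding); mill time uses 291 of 308 (slack = 17); coolant uses 181 of 181 (binding).
Slack constraints have shadow price 0 (complementary slackness).
The binding rows give the dual system: 3·y_steel + 2·y_coolant = 18.5 and 4·y_steel + 3·y_coolant = 26.
→ y_steel = 3.5 and y_coolant = 4.
Reduced cost of brackets: c₃ − yᵀa₃ = 16 − (3.5·2 + 4·4) = 16 − 23 = -7.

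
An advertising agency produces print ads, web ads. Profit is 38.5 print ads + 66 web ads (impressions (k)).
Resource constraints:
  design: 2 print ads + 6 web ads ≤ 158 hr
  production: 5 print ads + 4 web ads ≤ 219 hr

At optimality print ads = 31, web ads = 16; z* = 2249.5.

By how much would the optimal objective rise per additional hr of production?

4.5

Both design and production are binding at x*.
From A_Bᵀ y = c: 2·y_design + 5·y_production = 38.5; 6·y_design + 4·y_production = 66.
Solving: y_design = 8, y_production = 4.5.
Shadow price of production = 4.5.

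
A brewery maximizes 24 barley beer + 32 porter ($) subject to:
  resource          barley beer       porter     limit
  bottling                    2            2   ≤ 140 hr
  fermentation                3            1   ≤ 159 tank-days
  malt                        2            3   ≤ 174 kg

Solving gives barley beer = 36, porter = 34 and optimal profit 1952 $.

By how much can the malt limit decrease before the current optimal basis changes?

8.5

Binding constraints: bottling, malt. The basis is B = [[2,2],[2,3]] with det 2.
Per unit decrease in malt, x* moves by d = (1, -1).
The basis stays optimal until fermentation becomes binding; allowable decrease = 8.5 kg.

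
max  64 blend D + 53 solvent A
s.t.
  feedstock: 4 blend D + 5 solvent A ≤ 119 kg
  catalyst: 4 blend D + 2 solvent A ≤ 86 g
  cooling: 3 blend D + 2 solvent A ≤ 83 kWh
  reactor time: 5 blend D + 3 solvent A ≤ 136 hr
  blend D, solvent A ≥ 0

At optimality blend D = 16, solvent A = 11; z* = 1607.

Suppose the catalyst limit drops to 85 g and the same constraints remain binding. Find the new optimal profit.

1598

Check each constraint at x*: feedstock 119/119 (tight); catalyst 86/86 (tight); cooling 70/83 (slack 13); reactor time 113/136 (slack 23).
Slack constraints have shadow price 0 (complementary slackness).
From A_Bᵀ y = c: 4·y_feedstock + 4·y_catalyst = 64; 5·y_feedstock + 2·y_catalyst = 53.
This yields shadow prices y_feedstock = 7, y_catalyst = 9.
Δz = y_catalyst·Δb = 9 × (-1) = -9, so new z* = 1607 − 9 = 1598.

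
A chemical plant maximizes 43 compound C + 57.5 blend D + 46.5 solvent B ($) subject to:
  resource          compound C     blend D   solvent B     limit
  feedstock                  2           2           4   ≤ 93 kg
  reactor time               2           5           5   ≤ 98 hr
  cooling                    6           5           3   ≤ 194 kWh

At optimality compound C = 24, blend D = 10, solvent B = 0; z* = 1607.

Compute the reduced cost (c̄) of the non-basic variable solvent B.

At the optimum: feedstock uses 68 of 93 (slack = 25); reactor time uses 98 of 98 (binding); cooling uses 194 of 194 (binding).
Slack constraints have shadow price 0 (complementary slackness).
The binding rows give the dual system: 2·y_reactor time + 6·y_cooling = 43 and 5·y_reactor time + 5·y_cooling = 57.5.
Solving: y_reactor time = 6.5, y_cooling = 5.
Reduced cost of solvent B: c₃ − yᵀa₃ = 46.5 − (6.5·5 + 5·3) = 46.5 − 47.5 = -1.

-1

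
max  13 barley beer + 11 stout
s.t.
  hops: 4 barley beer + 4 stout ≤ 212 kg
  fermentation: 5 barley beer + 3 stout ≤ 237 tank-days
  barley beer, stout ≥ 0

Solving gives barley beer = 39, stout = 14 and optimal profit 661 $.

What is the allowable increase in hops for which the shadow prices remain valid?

Binding constraints: hops, fermentation. The basis is B = [[4,4],[5,3]] with det -8.
Per unit increase in hops, x* moves by d = (-0.375, 0.625).
The basis stays optimal until barley beer reaches 0; allowable increase = 104 kg.

104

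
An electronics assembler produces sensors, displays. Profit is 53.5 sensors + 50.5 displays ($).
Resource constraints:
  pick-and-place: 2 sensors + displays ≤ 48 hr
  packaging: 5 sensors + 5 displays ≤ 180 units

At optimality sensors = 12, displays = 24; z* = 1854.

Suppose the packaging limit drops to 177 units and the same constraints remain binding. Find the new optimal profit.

Check each constraint at x*: pick-and-place 48/48 (tight); packaging 180/180 (tight).
Dual feasibility on the basic columns requires 2·y_pick-and-place + 5·y_packaging = 53.5, 1·y_pick-and-place + 5·y_packaging = 50.5.
This yields shadow prices y_pick-and-place = 3, y_packaging = 9.5.
Δz = y_packaging·Δb = 9.5 × (-3) = -28.5, so new z* = 1854 − 28.5 = 1825.5.

1825.5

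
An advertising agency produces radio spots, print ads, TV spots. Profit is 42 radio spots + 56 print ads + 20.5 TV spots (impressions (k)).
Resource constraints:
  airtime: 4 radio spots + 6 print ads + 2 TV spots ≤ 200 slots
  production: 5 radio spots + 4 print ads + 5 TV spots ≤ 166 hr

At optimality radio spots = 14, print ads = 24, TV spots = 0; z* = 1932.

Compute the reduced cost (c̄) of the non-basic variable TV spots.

-5.5

Both airtime and production are binding at x*.
From A_Bᵀ y = c: 4·y_airtime + 5·y_production = 42; 6·y_airtime + 4·y_production = 56.
→ y_airtime = 8 and y_production = 2.
Reduced cost of TV spots: c₃ − yᵀa₃ = 20.5 − (8·2 + 2·5) = 20.5 − 26 = -5.5.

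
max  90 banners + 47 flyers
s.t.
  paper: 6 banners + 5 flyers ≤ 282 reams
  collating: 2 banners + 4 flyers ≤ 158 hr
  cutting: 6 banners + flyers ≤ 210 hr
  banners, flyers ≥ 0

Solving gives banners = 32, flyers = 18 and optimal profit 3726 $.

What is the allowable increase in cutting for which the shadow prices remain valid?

72

Binding constraints: paper, cutting. The basis is B = [[6,5],[6,1]] with det -24.
Per unit increase in cutting, x* moves by d = (0.2083, -0.25).
The basis stays optimal until flyers reaches 0; allowable increase = 72 hr.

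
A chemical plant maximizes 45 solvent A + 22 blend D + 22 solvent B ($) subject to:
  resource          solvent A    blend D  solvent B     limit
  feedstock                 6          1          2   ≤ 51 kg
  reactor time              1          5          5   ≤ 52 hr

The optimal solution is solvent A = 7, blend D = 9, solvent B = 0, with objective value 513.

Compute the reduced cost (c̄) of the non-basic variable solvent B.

At the optimum: feedstock uses 51 of 51 (binding); reactor time uses 52 of 52 (binding).
Dual feasibility on the basic columns requires 6·y_feedstock + 1·y_reactor time = 45, 1·y_feedstock + 5·y_reactor time = 22.
→ y_feedstock = 7 and y_reactor time = 3.
Reduced cost of solvent B: c₃ − yᵀa₃ = 22 − (7·2 + 3·5) = 22 − 29 = -7.

-7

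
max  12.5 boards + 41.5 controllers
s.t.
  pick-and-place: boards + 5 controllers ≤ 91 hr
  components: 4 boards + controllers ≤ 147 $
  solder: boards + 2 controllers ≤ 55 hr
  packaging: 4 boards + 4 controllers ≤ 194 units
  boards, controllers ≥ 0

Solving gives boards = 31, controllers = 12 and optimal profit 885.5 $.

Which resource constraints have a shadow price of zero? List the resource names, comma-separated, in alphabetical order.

components, packaging

pick-and-place: 91/91 (binding)
components: 136/147 (slack 11)
solder: 55/55 (binding)
packaging: 172/194 (slack 22)
By complementary slackness, a constraint with positive slack has shadow price 0 → components, packaging.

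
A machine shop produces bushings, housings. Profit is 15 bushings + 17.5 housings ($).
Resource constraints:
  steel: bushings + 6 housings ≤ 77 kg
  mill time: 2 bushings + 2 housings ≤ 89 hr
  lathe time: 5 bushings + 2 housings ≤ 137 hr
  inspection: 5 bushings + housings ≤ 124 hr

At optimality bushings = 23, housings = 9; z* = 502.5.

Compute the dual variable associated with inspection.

2.5

At the optimum: steel uses 77 of 77 (binding); mill time uses 64 of 89 (slack = 25); lathe time uses 133 of 137 (slack = 4); inspection uses 124 of 124 (binding).
Slack constraints have shadow price 0 (complementary slackness).
From A_Bᵀ y = c: 1·y_steel + 5·y_inspection = 15; 6·y_steel + 1·y_inspection = 17.5.
This yields shadow prices y_steel = 2.5, y_inspection = 2.5.
Shadow price of inspection = 2.5.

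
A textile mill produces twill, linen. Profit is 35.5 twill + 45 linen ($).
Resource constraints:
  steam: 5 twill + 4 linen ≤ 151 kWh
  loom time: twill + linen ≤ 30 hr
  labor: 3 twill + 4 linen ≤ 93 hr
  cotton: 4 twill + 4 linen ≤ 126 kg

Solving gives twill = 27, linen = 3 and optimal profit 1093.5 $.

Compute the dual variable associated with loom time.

7

At the optimum: steam uses 147 of 151 (slack = 4); loom time uses 30 of 30 (binding); labor uses 93 of 93 (binding); cotton uses 120 of 126 (slack = 6).
By complementary slackness, y = 0 for the non-binding constraints.
Dual feasibility on the basic columns requires 1·y_loom time + 3·y_labor = 35.5, 1·y_loom time + 4·y_labor = 45.
This yields shadow prices y_loom time = 7, y_labor = 9.5.
Shadow price of loom time = 7.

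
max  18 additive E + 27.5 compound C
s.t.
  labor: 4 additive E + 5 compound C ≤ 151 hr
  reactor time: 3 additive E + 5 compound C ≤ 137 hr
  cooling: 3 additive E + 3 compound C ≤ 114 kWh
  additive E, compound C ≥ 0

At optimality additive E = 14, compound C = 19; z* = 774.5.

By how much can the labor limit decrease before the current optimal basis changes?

14

Binding constraints: labor, reactor time. The basis is B = [[4,5],[3,5]] with det 5.
Per unit decrease in labor, x* moves by d = (-1, 0.6).
The basis stays optimal until additive E reaches 0; allowable decrease = 14 hr.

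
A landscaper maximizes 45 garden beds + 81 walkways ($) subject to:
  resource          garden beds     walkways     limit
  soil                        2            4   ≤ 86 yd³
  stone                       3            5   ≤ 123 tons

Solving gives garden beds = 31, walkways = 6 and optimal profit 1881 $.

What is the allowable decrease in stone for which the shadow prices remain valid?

Binding constraints: soil, stone. The basis is B = [[2,4],[3,5]] with det -2.
Per unit decrease in stone, x* moves by d = (-2, 1).
The basis stays optimal until garden beds reaches 0; allowable decrease = 15.5 tons.

15.5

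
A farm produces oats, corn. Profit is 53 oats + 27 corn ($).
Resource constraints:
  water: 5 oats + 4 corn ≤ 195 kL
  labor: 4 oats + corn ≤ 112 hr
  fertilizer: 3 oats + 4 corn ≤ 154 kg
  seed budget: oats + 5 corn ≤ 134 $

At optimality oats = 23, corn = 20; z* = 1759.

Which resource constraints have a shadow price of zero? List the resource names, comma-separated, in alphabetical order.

water: 195/195 (binding)
labor: 112/112 (binding)
fertilizer: 149/154 (slack 5)
seed budget: 123/134 (slack 11)
By complementary slackness, a constraint with positive slack has shadow price 0 → fertilizer, seed budget.

fertilizer, seed budget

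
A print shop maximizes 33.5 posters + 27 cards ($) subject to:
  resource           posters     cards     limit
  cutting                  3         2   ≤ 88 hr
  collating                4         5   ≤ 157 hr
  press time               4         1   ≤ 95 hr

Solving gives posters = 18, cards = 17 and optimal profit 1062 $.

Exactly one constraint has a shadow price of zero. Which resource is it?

press time

cutting: 88/88 (binding)
collating: 157/157 (binding)
press time: 89/95 (slack 6)
By complementary slackness, a constraint with positive slack has shadow price 0 → press time.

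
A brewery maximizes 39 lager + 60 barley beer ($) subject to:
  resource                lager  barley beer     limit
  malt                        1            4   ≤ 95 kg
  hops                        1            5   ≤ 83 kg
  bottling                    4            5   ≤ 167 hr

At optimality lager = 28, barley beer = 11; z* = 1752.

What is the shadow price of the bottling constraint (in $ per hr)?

Check each constraint at x*: malt 72/95 (slack 23); hops 83/83 (tight); bottling 167/167 (tight).
By complementary slackness, y = 0 for the non-binding constraint.
The binding rows give the dual system: 1·y_hops + 4·y_bottling = 39 and 5·y_hops + 5·y_bottling = 60.
Solving: y_hops = 3, y_bottling = 9.
Shadow price of bottling = 9.

9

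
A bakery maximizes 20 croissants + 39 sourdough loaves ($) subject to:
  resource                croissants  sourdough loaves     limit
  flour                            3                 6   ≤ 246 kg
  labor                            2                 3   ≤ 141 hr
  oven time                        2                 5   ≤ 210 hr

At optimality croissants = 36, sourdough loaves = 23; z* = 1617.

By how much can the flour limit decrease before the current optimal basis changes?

34.5

Binding constraints: flour, labor. The basis is B = [[3,6],[2,3]] with det -3.
Per unit decrease in flour, x* moves by d = (1, -0.6667).
The basis stays optimal until sourdough loaves reaches 0; allowable decrease = 34.5 kg.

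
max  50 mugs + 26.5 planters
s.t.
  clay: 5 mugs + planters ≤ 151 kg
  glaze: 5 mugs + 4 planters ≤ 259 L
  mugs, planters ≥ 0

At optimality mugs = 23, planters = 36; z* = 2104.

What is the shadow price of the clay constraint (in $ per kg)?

4.5

Both clay and glaze are binding at x*.
The binding rows give the dual system: 5·y_clay + 5·y_glaze = 50 and 1·y_clay + 4·y_glaze = 26.5.
→ y_clay = 4.5 and y_glaze = 5.5.
Shadow price of clay = 4.5.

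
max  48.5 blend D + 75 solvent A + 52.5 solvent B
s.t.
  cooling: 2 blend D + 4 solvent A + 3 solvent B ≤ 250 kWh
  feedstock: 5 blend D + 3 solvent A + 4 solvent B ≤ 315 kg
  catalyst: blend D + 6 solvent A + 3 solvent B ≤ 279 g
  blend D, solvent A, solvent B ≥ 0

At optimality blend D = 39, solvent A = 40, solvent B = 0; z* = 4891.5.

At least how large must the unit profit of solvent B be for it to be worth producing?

57.5

Binding: feedstock and catalyst. Non-binding: cooling (12 unused).
By complementary slackness, y = 0 for the non-binding constraint.
The binding rows give the dual system: 5·y_feedstock + 1·y_catalyst = 48.5 and 3·y_feedstock + 6·y_catalyst = 75.
→ y_feedstock = 8 and y_catalyst = 8.5.
solvent B enters the basis when its profit ≥ yᵀa₃ = 8·4 + 8.5·3 = 57.5.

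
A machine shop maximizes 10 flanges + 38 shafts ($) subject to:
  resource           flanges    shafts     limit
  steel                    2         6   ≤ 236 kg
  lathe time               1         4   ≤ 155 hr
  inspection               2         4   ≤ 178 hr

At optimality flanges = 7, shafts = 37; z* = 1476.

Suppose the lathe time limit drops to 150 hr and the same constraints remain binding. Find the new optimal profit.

Binding: steel and lathe time. Non-binding: inspection (16 unused).
By complementary slackness, y = 0 for the non-binding constraint.
Dual feasibility on the basic columns requires 2·y_steel + 1·y_lathe time = 10, 6·y_steel + 4·y_lathe time = 38.
Solving: y_steel = 1, y_lathe time = 8.
Δz = y_lathe time·Δb = 8 × (-5) = -40, so new z* = 1476 − 40 = 1436.

1436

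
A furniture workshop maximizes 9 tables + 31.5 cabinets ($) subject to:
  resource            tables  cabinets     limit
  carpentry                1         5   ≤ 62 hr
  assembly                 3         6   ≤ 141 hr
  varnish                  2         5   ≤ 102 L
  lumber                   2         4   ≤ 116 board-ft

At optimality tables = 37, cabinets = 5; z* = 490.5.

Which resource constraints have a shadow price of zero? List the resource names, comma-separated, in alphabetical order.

carpentry: 62/62 (binding)
assembly: 141/141 (binding)
varnish: 99/102 (slack 3)
lumber: 94/116 (slack 22)
By complementary slackness, a constraint with positive slack has shadow price 0 → lumber, varnish.

lumber, varnish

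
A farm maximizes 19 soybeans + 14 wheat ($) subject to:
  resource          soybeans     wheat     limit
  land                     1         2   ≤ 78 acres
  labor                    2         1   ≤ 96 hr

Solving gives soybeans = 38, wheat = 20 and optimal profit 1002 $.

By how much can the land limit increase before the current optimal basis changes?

Binding constraints: land, labor. The basis is B = [[1,2],[2,1]] with det -3.
Per unit increase in land, x* moves by d = (-0.3333, 0.6667).
The basis stays optimal until soybeans reaches 0; allowable increase = 114 acres.

114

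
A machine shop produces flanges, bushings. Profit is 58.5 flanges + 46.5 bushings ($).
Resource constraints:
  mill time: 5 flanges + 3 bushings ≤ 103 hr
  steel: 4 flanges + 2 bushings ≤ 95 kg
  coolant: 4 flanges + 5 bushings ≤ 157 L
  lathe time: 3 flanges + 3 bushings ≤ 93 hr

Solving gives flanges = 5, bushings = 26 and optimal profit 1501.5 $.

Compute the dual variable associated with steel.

0

Binding: mill time and lathe time. Non-binding: steel (23 unused), coolant (7 unused).
By complementary slackness, y = 0 for the non-binding constraints.
The binding rows give the dual system: 5·y_mill time + 3·y_lathe time = 58.5 and 3·y_mill time + 3·y_lathe time = 46.5.
→ y_mill time = 6 and y_lathe time = 9.5.
Shadow price of steel = 0.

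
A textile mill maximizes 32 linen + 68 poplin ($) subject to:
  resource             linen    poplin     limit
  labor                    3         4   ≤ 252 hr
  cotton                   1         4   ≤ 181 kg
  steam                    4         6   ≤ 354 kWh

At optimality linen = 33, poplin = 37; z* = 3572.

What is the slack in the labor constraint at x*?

5

labor used = 3·33 + 4·37 = 247; slack = 252 − 247 = 5.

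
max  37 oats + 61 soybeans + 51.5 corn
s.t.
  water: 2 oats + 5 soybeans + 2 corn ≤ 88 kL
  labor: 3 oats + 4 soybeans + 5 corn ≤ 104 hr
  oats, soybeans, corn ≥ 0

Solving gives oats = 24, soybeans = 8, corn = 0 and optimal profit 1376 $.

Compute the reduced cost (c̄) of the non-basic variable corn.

-3.5

At the optimum: water uses 88 of 88 (binding); labor uses 104 of 104 (binding).
The binding rows give the dual system: 2·y_water + 3·y_labor = 37 and 5·y_water + 4·y_labor = 61.
→ y_water = 5 and y_labor = 9.
Reduced cost of corn: c₃ − yᵀa₃ = 51.5 − (5·2 + 9·5) = 51.5 − 55 = -3.5.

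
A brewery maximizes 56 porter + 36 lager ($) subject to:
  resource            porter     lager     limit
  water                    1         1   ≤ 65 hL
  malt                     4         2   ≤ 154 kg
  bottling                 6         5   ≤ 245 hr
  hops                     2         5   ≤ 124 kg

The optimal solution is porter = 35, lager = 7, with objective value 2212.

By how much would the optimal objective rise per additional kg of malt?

8

Check each constraint at x*: water 42/65 (slack 23); malt 154/154 (tight); bottling 245/245 (tight); hops 105/124 (slack 19).
Slack constraints have shadow price 0 (complementary slackness).
The binding rows give the dual system: 4·y_malt + 6·y_bottling = 56 and 2·y_malt + 5·y_bottling = 36.
→ y_malt = 8 and y_bottling = 4.
Shadow price of malt = 8.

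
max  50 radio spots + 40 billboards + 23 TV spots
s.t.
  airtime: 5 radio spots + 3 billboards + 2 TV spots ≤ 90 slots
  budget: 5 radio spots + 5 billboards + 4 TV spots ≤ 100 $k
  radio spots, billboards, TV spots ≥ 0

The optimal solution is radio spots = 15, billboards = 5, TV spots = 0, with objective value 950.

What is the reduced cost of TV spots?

Check each constraint at x*: airtime 90/90 (tight); budget 100/100 (tight).
From A_Bᵀ y = c: 5·y_airtime + 5·y_budget = 50; 3·y_airtime + 5·y_budget = 40.
This yields shadow prices y_airtime = 5, y_budget = 5.
Reduced cost of TV spots: c₃ − yᵀa₃ = 23 − (5·2 + 5·4) = 23 − 30 = -7.

-7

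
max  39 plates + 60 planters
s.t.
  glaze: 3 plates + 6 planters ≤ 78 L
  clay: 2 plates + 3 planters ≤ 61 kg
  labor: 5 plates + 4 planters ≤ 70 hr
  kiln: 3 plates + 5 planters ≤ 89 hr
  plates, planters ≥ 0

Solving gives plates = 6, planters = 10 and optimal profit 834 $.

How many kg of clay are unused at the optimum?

19

clay used = 2·6 + 3·10 = 42; slack = 61 − 42 = 19.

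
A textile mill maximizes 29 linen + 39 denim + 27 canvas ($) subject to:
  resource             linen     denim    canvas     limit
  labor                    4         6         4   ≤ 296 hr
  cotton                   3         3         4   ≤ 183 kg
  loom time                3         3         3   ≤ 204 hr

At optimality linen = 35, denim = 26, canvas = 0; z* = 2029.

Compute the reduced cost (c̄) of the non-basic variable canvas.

Check each constraint at x*: labor 296/296 (tight); cotton 183/183 (tight); loom time 183/204 (slack 21).
Since loom time is not tight, its dual is 0.
The binding rows give the dual system: 4·y_labor + 3·y_cotton = 29 and 6·y_labor + 3·y_cotton = 39.
This yields shadow prices y_labor = 5, y_cotton = 3.
Reduced cost of canvas: c₃ − yᵀa₃ = 27 − (5·4 + 3·4) = 27 − 32 = -5.

-5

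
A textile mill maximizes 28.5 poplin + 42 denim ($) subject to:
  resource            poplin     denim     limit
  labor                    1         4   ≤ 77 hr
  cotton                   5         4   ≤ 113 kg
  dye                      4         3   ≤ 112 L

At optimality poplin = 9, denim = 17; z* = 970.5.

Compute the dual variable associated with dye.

0

Check each constraint at x*: labor 77/77 (tight); cotton 113/113 (tight); dye 87/112 (slack 25).
By complementary slackness, y = 0 for the non-binding constraint.
Dual feasibility on the basic columns requires 1·y_labor + 5·y_cotton = 28.5, 4·y_labor + 4·y_cotton = 42.
→ y_labor = 6 and y_cotton = 4.5.
Shadow price of dye = 0.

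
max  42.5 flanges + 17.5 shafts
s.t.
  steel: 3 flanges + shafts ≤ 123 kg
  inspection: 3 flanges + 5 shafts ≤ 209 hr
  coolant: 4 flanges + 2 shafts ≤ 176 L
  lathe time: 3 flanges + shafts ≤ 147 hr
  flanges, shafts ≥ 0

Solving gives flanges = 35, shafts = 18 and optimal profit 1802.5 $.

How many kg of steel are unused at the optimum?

steel used = 3·35 + 1·18 = 123; slack = 123 − 123 = 0.

0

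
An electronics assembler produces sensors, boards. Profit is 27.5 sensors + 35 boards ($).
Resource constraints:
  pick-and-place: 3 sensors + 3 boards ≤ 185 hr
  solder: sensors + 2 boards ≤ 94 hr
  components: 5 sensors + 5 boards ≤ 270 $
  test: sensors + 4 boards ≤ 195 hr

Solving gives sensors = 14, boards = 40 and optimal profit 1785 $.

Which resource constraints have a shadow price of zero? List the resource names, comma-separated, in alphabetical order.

pick-and-place: 162/185 (slack 23)
solder: 94/94 (binding)
components: 270/270 (binding)
test: 174/195 (slack 21)
By complementary slackness, a constraint with positive slack has shadow price 0 → pick-and-place, test.

pick-and-place, test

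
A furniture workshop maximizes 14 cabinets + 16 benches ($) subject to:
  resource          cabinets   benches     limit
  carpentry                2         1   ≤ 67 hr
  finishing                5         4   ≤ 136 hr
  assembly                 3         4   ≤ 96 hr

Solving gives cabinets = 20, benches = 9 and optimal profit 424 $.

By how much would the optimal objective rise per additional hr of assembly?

Binding: finishing and assembly. Non-binding: carpentry (18 unused).
Slack constraints have shadow price 0 (complementary slackness).
The binding rows give the dual system: 5·y_finishing + 3·y_assembly = 14 and 4·y_finishing + 4·y_assembly = 16.
→ y_finishing = 1 and y_assembly = 3.
Shadow price of assembly = 3.

3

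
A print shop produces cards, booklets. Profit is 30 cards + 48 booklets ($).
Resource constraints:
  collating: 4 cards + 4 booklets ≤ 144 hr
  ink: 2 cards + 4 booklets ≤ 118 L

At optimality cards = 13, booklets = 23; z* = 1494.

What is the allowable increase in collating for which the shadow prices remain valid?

Binding constraints: collating, ink. The basis is B = [[4,4],[2,4]] with det 8.
Per unit increase in collating, x* moves by d = (0.5, -0.25).
The basis stays optimal until booklets reaches 0; allowable increase = 92 hr.

92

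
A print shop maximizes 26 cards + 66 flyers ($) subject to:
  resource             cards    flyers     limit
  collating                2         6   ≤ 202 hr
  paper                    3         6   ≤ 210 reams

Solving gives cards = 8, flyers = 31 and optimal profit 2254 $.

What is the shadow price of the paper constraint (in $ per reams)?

Check each constraint at x*: collating 202/202 (tight); paper 210/210 (tight).
The binding rows give the dual system: 2·y_collating + 3·y_paper = 26 and 6·y_collating + 6·y_paper = 66.
This yields shadow prices y_collating = 7, y_paper = 4.
Shadow price of paper = 4.

4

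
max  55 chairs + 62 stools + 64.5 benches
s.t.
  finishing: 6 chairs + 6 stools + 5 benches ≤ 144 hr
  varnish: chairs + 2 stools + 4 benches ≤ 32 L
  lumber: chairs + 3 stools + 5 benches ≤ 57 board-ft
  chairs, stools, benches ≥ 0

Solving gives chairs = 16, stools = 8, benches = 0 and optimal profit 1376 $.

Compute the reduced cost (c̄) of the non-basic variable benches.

-3.5

Binding: finishing and varnish. Non-binding: lumber (17 unused).
By complementary slackness, y = 0 for the non-binding constraint.
The binding rows give the dual system: 6·y_finishing + 1·y_varnish = 55 and 6·y_finishing + 2·y_varnish = 62.
This yields shadow prices y_finishing = 8, y_varnish = 7.
Reduced cost of benches: c₃ − yᵀa₃ = 64.5 − (8·5 + 7·4) = 64.5 − 68 = -3.5.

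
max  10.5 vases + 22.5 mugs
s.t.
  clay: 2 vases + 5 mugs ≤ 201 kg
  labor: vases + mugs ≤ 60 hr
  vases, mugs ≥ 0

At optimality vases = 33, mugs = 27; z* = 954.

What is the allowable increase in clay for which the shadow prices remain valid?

99

Binding constraints: clay, labor. The basis is B = [[2,5],[1,1]] with det -3.
Per unit increase in clay, x* moves by d = (-0.3333, 0.3333).
The basis stays optimal until vases reaches 0; allowable increase = 99 kg.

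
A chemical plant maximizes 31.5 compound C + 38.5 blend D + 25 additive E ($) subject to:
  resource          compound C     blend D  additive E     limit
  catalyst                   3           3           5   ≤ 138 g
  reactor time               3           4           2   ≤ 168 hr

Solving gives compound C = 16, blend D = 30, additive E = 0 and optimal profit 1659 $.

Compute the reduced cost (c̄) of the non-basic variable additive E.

-6.5

Check each constraint at x*: catalyst 138/138 (tight); reactor time 168/168 (tight).
From A_Bᵀ y = c: 3·y_catalyst + 3·y_reactor time = 31.5; 3·y_catalyst + 4·y_reactor time = 38.5.
This yields shadow prices y_catalyst = 3.5, y_reactor time = 7.
Reduced cost of additive E: c₃ − yᵀa₃ = 25 − (3.5·5 + 7·2) = 25 − 31.5 = -6.5.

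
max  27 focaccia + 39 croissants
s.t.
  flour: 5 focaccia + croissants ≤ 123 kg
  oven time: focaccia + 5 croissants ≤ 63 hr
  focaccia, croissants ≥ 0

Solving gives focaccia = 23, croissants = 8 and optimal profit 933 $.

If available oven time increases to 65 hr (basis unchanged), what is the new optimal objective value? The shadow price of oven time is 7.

947

Δb = 2, so new z* = 933 + (7)·(2) = 933 + 14 = 947.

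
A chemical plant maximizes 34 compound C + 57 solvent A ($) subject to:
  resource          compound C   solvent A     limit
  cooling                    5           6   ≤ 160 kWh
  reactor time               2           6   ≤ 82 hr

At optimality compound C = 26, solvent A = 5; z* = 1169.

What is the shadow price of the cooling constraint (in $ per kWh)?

Check each constraint at x*: cooling 160/160 (tight); reactor time 82/82 (tight).
From A_Bᵀ y = c: 5·y_cooling + 2·y_reactor time = 34; 6·y_cooling + 6·y_reactor time = 57.
This yields shadow prices y_cooling = 5, y_reactor time = 4.5.
Shadow price of cooling = 5.

5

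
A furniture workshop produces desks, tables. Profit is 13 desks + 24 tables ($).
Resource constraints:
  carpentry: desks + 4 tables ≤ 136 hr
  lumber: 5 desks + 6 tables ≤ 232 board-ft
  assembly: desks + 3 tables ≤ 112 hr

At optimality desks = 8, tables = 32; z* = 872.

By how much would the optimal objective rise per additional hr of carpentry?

3

Check each constraint at x*: carpentry 136/136 (tight); lumber 232/232 (tight); assembly 104/112 (slack 8).
Since assembly is not tight, its dual is 0.
From A_Bᵀ y = c: 1·y_carpentry + 5·y_lumber = 13; 4·y_carpentry + 6·y_lumber = 24.
This yields shadow prices y_carpentry = 3, y_lumber = 2.
Shadow price of carpentry = 3.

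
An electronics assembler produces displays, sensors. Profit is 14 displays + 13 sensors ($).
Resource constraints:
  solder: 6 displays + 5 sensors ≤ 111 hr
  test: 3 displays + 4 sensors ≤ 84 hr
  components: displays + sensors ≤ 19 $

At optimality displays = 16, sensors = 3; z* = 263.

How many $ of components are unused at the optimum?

components used = 1·16 + 1·3 = 19; slack = 19 − 19 = 0.

0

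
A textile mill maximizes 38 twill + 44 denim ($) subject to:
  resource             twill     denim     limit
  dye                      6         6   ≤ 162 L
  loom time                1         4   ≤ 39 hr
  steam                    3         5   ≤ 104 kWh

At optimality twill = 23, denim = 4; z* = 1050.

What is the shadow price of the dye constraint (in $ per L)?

6

Binding: dye and loom time. Non-binding: steam (15 unused).
Slack constraints have shadow price 0 (complementary slackness).
The binding rows give the dual system: 6·y_dye + 1·y_loom time = 38 and 6·y_dye + 4·y_loom time = 44.
→ y_dye = 6 and y_loom time = 2.
Shadow price of dye = 6.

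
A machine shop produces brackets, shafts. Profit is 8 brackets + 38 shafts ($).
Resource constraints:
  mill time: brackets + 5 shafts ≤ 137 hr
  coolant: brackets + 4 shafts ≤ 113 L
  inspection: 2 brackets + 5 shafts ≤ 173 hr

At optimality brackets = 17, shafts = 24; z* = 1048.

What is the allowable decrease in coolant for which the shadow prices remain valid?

3.4

Binding constraints: mill time, coolant. The basis is B = [[1,5],[1,4]] with det -1.
Per unit decrease in coolant, x* moves by d = (-5, 1).
The basis stays optimal until brackets reaches 0; allowable decrease = 3.4 L.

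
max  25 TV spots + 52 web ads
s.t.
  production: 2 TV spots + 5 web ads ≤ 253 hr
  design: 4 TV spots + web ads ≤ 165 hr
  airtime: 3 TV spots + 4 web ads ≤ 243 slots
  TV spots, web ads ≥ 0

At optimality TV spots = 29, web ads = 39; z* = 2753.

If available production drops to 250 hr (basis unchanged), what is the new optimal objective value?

2729

Binding: production and airtime. Non-binding: design (10 unused).
Since design is not tight, its dual is 0.
Dual feasibility on the basic columns requires 2·y_production + 3·y_airtime = 25, 5·y_production + 4·y_airtime = 52.
This yields shadow prices y_production = 8, y_airtime = 3.
Δz = y_production·Δb = 8 × (-3) = -24, so new z* = 2753 − 24 = 2729.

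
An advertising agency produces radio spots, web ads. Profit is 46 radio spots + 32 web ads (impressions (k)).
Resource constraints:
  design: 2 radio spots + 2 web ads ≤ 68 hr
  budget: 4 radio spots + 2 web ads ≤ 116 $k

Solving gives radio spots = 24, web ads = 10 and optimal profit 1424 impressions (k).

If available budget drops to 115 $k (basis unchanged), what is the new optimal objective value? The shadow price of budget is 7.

Δb = -1, so new z* = 1424 + (7)·(-1) = 1424 − 7 = 1417.

1417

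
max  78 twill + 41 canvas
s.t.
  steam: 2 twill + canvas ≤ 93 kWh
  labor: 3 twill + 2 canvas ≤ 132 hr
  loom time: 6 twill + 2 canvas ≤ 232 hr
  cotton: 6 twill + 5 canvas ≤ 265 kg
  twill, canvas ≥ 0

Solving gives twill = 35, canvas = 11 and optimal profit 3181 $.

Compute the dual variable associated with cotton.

5

Check each constraint at x*: steam 81/93 (slack 12); labor 127/132 (slack 5); loom time 232/232 (tight); cotton 265/265 (tight).
Slack constraints have shadow price 0 (complementary slackness).
From A_Bᵀ y = c: 6·y_loom time + 6·y_cotton = 78; 2·y_loom time + 5·y_cotton = 41.
This yields shadow prices y_loom time = 8, y_cotton = 5.
Shadow price of cotton = 5.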